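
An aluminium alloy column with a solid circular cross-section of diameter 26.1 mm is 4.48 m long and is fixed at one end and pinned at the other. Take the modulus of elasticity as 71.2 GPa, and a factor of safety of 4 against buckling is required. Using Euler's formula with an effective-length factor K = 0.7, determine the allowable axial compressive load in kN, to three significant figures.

P_allow = 0.407 kN

I = πd⁴/64 = π×26.1⁴/64 = 22780 mm⁴.
Effective length L_e = KL = 0.7×4.48 m = 3136 mm.
Euler critical load P_cr = π²EI/L_e² = π²×71200×22780/3136² = 1628 N.
P_allow = P_cr/n = 1628/4 = 406.9 N.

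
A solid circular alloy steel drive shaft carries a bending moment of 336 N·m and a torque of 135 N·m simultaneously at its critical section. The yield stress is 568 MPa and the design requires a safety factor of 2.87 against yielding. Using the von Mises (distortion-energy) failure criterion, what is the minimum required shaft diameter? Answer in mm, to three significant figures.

σ_allow = σ_y/n = 568/2.87 = 197.9 MPa.
For a solid shaft σ_b = 32M/(πd³) and τ = 16T/(πd³), so the von Mises stress is σ' = (16/πd³)·√(4M²+3T²).
√(4M²+3T²) = √(4×(336000)² + 3×(135000)²) = 711500 N·mm.
d³ = 16×711500/(π×197.9) = 18310 mm³.
d = 26.36 mm.

d = 26.4 mm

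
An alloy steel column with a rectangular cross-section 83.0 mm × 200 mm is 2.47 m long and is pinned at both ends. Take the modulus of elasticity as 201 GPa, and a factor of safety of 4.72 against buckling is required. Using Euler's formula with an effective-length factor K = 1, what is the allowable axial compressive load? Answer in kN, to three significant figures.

P_allow = 657 kN

Buckling occurs about the weak axis: I_min = h·b³/12 = 200×83.0³/12 = 9.530×10^6 mm⁴ (b = 83.0 mm is the smaller dimension).
Effective length L_e = KL = 1×2.47 m = 2470 mm.
Euler critical load P_cr = π²EI/L_e² = π²×201000×9.530×10^6/2470² = 3.099×10^6 N.
P_allow = P_cr/n = 3.099×10^6/4.72 = 656500 N.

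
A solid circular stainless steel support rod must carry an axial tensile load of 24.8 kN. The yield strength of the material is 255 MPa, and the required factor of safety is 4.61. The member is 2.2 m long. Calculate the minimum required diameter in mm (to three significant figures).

Allowable stress σ_allow = 255/4.61 = 55.31 MPa.
Required area A = F/σ_allow = 24800/55.31 = 448.3 mm².
A = πd²/4 → d = √(4A/π) = 23.89 mm.

d = 23.9 mm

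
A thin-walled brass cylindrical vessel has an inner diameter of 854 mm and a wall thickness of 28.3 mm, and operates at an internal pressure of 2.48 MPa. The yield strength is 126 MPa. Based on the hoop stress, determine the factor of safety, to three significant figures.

n = 3.37

σ_h = pD/(2t) = 2.48×854/(2×28.3) = 37.42 MPa.
n = 126/37.42 = 3.367.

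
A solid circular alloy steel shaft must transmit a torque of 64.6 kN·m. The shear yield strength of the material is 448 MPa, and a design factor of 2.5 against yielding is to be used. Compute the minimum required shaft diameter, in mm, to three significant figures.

Allowable shear stress τ_allow = 448/2.5 = 179.2 MPa.
For a solid shaft τ = 16T/(πd³), so d³ = 16T/(π τ_allow) = 16×6.4600×10^7/(π×179.2) = 1.836×10^6 mm³.
d = (1.836×10^6)^(1/3) = 122.4 mm.

d = 122 mm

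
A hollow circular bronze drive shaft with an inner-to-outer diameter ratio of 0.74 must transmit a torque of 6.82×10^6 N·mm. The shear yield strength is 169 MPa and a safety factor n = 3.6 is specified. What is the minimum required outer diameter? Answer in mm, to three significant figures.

d_o = 102 mm

τ_allow = 169/3.6 = 46.94 MPa.
For a hollow shaft τ = 16T/[πd_o³(1−k⁴)] with k = 0.74, so 1−k⁴ = 0.7001.
d_o³ = 16T/[π τ_allow (1−k⁴)] = 16×6820000/(π×46.94×0.7001) = 1.057×10^6 mm³.
d_o = 101.9 mm.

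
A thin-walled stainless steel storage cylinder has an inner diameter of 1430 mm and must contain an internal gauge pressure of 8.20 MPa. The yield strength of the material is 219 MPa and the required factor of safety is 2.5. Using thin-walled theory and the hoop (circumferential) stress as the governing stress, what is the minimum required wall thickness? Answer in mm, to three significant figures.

t = 66.9 mm

σ_allow = 219/2.5 = 87.60 MPa.
Hoop stress σ_h = pD/(2t), so t = pD/(2σ_allow) = 8.20×1430/(2×87.60) = 66.93 mm.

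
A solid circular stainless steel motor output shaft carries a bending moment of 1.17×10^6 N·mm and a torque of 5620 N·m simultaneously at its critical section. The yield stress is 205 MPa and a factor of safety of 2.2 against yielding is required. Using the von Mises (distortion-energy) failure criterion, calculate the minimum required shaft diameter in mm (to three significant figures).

d = 81.8 mm

σ_allow = σ_y/n = 205/2.2 = 93.18 MPa.
For a solid shaft σ_b = 32M/(πd³) and τ = 16T/(πd³), so the von Mises stress is σ' = (16/πd³)·√(4M²+3T²).
√(4M²+3T²) = √(4×(1.170×10^6)² + 3×(5.620×10^6)²) = 1.001×10^7 N·mm.
d³ = 16×1.001×10^7/(π×93.18) = 547200 mm³.
d = 81.79 mm.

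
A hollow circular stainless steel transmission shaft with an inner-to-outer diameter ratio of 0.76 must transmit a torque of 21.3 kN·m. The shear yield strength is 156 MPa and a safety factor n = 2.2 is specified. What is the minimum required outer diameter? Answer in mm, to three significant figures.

d_o = 132 mm

τ_allow = 156/2.2 = 70.91 MPa.
For a hollow shaft τ = 16T/[πd_o³(1−k⁴)] with k = 0.76, so 1−k⁴ = 0.6664.
d_o³ = 16T/[π τ_allow (1−k⁴)] = 16×2.1300×10^7/(π×70.91×0.6664) = 2.296×10^6 mm³.
d_o = 131.9 mm.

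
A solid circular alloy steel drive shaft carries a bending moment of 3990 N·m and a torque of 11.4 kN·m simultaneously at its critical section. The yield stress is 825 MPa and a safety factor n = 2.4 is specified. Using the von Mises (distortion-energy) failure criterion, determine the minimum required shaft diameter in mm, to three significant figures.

d = 68.1 mm

σ_allow = σ_y/n = 825/2.4 = 343.8 MPa.
For a solid shaft σ_b = 32M/(πd³) and τ = 16T/(πd³), so the von Mises stress is σ' = (16/πd³)·√(4M²+3T²).
√(4M²+3T²) = √(4×(3.990×10^6)² + 3×(1.140×10^7)²) = 2.130×10^7 N·mm.
d³ = 16×2.130×10^7/(π×343.8) = 315500 mm³.
d = 68.08 mm.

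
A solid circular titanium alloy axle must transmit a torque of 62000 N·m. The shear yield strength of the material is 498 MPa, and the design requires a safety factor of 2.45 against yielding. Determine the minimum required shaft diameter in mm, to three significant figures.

Allowable shear stress τ_allow = 498/2.45 = 203.3 MPa.
For a solid shaft τ = 16T/(πd³), so d³ = 16T/(π τ_allow) = 16×6.2000×10^7/(π×203.3) = 1.553×10^6 mm³.
d = (1.553×10^6)^(1/3) = 115.8 mm.

d = 116 mm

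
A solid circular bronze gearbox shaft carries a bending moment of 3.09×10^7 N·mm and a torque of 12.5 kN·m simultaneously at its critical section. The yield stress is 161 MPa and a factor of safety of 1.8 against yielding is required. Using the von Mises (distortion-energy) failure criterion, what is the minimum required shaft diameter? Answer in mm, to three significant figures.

d = 155 mm

σ_allow = σ_y/n = 161/1.8 = 89.44 MPa.
For a solid shaft σ_b = 32M/(πd³) and τ = 16T/(πd³), so the von Mises stress is σ' = (16/πd³)·√(4M²+3T²).
√(4M²+3T²) = √(4×(3.090×10^7)² + 3×(1.250×10^7)²) = 6.548×10^7 N·mm.
d³ = 16×6.548×10^7/(π×89.44) = 3.729×10^6 mm³.
d = 155.1 mm.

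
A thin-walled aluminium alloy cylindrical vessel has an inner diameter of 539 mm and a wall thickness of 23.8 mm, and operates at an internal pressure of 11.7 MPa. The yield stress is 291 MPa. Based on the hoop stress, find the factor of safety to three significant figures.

n = 2.20

σ_h = pD/(2t) = 11.7×539/(2×23.8) = 132.5 MPa.
n = 291/132.5 = 2.196.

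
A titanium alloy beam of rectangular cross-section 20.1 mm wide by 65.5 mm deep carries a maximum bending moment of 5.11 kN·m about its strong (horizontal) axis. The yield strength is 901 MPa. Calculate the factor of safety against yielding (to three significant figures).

n = 2.53

Section modulus S = bh²/6 = 20.1×65.5²/6 = 14370 mm³.
σ = M/S = 5110000/14370 = 355.5 MPa.
n = 901/355.5 = 2.534.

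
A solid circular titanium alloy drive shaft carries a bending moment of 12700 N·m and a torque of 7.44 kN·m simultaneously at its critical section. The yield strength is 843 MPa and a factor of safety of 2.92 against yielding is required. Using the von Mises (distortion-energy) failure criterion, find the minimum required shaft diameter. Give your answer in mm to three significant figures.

σ_allow = σ_y/n = 843/2.92 = 288.7 MPa.
For a solid shaft σ_b = 32M/(πd³) and τ = 16T/(πd³), so the von Mises stress is σ' = (16/πd³)·√(4M²+3T²).
√(4M²+3T²) = √(4×(1.270×10^7)² + 3×(7.440×10^6)²) = 2.848×10^7 N·mm.
d³ = 16×2.848×10^7/(π×288.7) = 502500 mm³.
d = 79.50 mm.

d = 79.5 mm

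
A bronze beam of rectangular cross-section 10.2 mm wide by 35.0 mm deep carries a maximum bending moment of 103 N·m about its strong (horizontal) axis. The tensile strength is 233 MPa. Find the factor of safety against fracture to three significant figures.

Section modulus S = bh²/6 = 10.2×35.0²/6 = 2082 mm³.
σ = M/S = 103000/2082 = 49.46 MPa.
n = 233/49.46 = 4.711.

n = 4.71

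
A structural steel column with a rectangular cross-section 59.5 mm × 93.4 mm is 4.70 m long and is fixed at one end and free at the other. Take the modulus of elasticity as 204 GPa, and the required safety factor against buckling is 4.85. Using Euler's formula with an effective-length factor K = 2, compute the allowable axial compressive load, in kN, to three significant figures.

Buckling occurs about the weak axis: I_min = h·b³/12 = 93.4×59.5³/12 = 1.640×10^6 mm⁴ (b = 59.5 mm is the smaller dimension).
Effective length L_e = KL = 2×4.70 m = 9400 mm.
Euler critical load P_cr = π²EI/L_e² = π²×204000×1.640×10^6/9400² = 37360 N.
P_allow = P_cr/n = 37360/4.85 = 7703 N.

P_allow = 7.70 kN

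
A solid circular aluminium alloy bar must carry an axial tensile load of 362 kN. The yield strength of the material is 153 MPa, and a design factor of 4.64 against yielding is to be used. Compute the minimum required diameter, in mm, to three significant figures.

Allowable stress σ_allow = 153/4.64 = 32.97 MPa.
Required area A = F/σ_allow = 362000/32.97 = 10980 mm².
A = πd²/4 → d = √(4A/π) = 118.2 mm.

d = 118 mm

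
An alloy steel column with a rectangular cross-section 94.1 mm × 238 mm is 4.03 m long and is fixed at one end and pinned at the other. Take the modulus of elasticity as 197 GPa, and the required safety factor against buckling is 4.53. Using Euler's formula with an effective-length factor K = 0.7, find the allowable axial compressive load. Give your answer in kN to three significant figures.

Buckling occurs about the weak axis: I_min = h·b³/12 = 238×94.1³/12 = 1.653×10^7 mm⁴ (b = 94.1 mm is the smaller dimension).
Effective length L_e = KL = 0.7×4.03 m = 2821 mm.
Euler critical load P_cr = π²EI/L_e² = π²×197000×1.653×10^7/2821² = 4.038×10^6 N.
P_allow = P_cr/n = 4.038×10^6/4.53 = 891300 N.

P_allow = 891 kN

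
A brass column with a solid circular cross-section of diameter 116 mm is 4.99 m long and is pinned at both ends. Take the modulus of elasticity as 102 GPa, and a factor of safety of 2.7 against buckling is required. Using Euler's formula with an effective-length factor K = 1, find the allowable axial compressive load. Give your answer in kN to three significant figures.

I = πd⁴/64 = π×116⁴/64 = 8.888×10^6 mm⁴.
Effective length L_e = KL = 1×4.99 m = 4990 mm.
Euler critical load P_cr = π²EI/L_e² = π²×102000×8.888×10^6/4990² = 359300 N.
P_allow = P_cr/n = 359300/2.7 = 133100 N.

P_allow = 133 kN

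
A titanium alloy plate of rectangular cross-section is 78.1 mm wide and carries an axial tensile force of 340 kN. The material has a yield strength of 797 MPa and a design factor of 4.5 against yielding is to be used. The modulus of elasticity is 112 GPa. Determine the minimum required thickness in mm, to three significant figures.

σ_allow = 797/4.5 = 177.1 MPa.
Required area A = F/σ_allow = 340000/177.1 = 1920 mm².
t = A/w = 1920/78.1 = 24.58 mm.

t = 24.6 mm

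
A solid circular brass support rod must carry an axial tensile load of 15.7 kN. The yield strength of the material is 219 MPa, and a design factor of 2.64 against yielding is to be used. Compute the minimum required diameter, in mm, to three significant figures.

Allowable stress σ_allow = 219/2.64 = 82.95 MPa.
Required area A = F/σ_allow = 15700/82.95 = 189.3 mm².
A = πd²/4 → d = √(4A/π) = 15.52 mm.

d = 15.5 mm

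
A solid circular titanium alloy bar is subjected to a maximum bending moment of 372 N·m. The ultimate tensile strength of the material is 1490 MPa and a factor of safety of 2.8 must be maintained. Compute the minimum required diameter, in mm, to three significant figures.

σ_allow = 1490/2.8 = 532.1 MPa.
For a solid circular section σ = 32M/(πd³), so d³ = 32M/(π σ_allow) = 32×372000/(π×532.1) = 7121 mm³.
d = 19.24 mm.

d = 19.2 mm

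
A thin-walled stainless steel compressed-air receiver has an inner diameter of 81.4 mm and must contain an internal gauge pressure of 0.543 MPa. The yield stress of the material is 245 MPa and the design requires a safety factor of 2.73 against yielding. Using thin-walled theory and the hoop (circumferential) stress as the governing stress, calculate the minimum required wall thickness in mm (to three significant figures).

σ_allow = 245/2.73 = 89.74 MPa.
Hoop stress σ_h = pD/(2t), so t = pD/(2σ_allow) = 0.543×81.4/(2×89.74) = 0.2463 mm.

t = 0.246 mm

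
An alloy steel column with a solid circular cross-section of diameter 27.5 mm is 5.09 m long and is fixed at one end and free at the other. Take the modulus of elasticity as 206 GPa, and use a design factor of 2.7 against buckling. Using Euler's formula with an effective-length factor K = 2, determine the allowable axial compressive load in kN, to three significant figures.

I = πd⁴/64 = π×27.5⁴/64 = 28070 mm⁴.
Effective length L_e = KL = 2×5.09 m = 10180 mm.
Euler critical load P_cr = π²EI/L_e² = π²×206000×28070/10180² = 550.8 N.
P_allow = P_cr/n = 550.8/2.7 = 204.0 N.

P_allow = 0.204 kN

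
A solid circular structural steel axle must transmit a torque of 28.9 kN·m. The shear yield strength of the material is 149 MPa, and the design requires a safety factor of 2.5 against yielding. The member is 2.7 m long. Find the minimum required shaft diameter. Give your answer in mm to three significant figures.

d = 135 mm

Allowable shear stress τ_allow = 149/2.5 = 59.60 MPa.
For a solid shaft τ = 16T/(πd³), so d³ = 16T/(π τ_allow) = 16×2.8900×10^7/(π×59.60) = 2.470×10^6 mm³.
d = (2.470×10^6)^(1/3) = 135.2 mm.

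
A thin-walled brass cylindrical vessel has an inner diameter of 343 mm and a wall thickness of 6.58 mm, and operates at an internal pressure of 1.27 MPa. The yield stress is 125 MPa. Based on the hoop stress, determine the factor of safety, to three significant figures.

n = 3.78

σ_h = pD/(2t) = 1.27×343/(2×6.58) = 33.10 MPa.
n = 125/33.10 = 3.776.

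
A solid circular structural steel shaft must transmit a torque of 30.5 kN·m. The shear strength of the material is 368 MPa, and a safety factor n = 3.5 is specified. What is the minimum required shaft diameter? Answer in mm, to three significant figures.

Allowable shear stress τ_allow = 368/3.5 = 105.1 MPa.
For a solid shaft τ = 16T/(πd³), so d³ = 16T/(π τ_allow) = 16×3.0500×10^7/(π×105.1) = 1.477×10^6 mm³.
d = (1.477×10^6)^(1/3) = 113.9 mm.

d = 114 mm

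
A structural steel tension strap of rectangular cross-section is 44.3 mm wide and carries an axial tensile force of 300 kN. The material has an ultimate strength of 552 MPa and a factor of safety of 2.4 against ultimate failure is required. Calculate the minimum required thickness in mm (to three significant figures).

t = 29.4 mm

σ_allow = 552/2.4 = 230.0 MPa.
Required area A = F/σ_allow = 300000/230.0 = 1304 mm².
t = A/w = 1304/44.3 = 29.44 mm.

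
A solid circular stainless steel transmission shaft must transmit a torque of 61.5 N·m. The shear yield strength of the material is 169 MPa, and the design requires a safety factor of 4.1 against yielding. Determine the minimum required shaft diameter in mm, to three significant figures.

Allowable shear stress τ_allow = 169/4.1 = 41.22 MPa.
For a solid shaft τ = 16T/(πd³), so d³ = 16T/(π τ_allow) = 16×61500/(π×41.22) = 7599 mm³.
d = (7599)^(1/3) = 19.66 mm.

d = 19.7 mm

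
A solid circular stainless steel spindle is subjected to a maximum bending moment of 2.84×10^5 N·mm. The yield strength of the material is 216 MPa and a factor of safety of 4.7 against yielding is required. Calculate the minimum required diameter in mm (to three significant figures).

σ_allow = 216/4.7 = 45.96 MPa.
For a solid circular section σ = 32M/(πd³), so d³ = 32M/(π σ_allow) = 32×284000/(π×45.96) = 62950 mm³.
d = 39.78 mm.

d = 39.8 mm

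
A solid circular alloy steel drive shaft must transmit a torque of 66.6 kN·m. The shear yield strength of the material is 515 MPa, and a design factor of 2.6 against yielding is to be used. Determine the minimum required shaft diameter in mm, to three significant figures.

Allowable shear stress τ_allow = 515/2.6 = 198.1 MPa.
For a solid shaft τ = 16T/(πd³), so d³ = 16T/(π τ_allow) = 16×6.6600×10^7/(π×198.1) = 1.712×10^6 mm³.
d = (1.712×10^6)^(1/3) = 119.6 mm.

d = 120 mm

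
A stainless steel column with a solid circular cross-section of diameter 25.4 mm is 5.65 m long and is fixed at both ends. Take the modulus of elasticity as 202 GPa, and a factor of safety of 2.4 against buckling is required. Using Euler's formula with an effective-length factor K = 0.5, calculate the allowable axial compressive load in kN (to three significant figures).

P_allow = 2.13 kN

I = πd⁴/64 = π×25.4⁴/64 = 20430 mm⁴.
Effective length L_e = KL = 0.5×5.65 m = 2825 mm.
Euler critical load P_cr = π²EI/L_e² = π²×202000×20430/2825² = 5104 N.
P_allow = P_cr/n = 5104/2.4 = 2127 N.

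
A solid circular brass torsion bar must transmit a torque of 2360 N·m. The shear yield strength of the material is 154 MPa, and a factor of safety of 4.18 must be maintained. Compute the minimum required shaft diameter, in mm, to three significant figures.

d = 68.8 mm

Allowable shear stress τ_allow = 154/4.18 = 36.84 MPa.
For a solid shaft τ = 16T/(πd³), so d³ = 16T/(π τ_allow) = 16×2360000/(π×36.84) = 326200 mm³.
d = (326200)^(1/3) = 68.84 mm.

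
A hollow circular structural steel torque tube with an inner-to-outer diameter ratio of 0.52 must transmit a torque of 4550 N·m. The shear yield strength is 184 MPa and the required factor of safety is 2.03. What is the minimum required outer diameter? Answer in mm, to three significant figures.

d_o = 65.1 mm

τ_allow = 184/2.03 = 90.64 MPa.
For a hollow shaft τ = 16T/[πd_o³(1−k⁴)] with k = 0.52, so 1−k⁴ = 0.9269.
d_o³ = 16T/[π τ_allow (1−k⁴)] = 16×4550000/(π×90.64×0.9269) = 275800 mm³.
d_o = 65.09 mm.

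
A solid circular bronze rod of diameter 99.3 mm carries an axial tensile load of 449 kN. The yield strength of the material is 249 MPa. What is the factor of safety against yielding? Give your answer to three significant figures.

A = πd²/4 = 7744 mm².
σ = F/A = 449000/7744 = 57.98 MPa.
n = 249/57.98 = 4.295.

n = 4.29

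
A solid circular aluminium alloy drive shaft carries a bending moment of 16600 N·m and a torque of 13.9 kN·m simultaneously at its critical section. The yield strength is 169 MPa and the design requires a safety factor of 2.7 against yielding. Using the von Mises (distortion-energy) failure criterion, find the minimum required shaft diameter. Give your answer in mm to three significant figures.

d = 149 mm

σ_allow = σ_y/n = 169/2.7 = 62.59 MPa.
For a solid shaft σ_b = 32M/(πd³) and τ = 16T/(πd³), so the von Mises stress is σ' = (16/πd³)·√(4M²+3T²).
√(4M²+3T²) = √(4×(1.660×10^7)² + 3×(1.390×10^7)²) = 4.101×10^7 N·mm.
d³ = 16×4.101×10^7/(π×62.59) = 3.337×10^6 mm³.
d = 149.4 mm.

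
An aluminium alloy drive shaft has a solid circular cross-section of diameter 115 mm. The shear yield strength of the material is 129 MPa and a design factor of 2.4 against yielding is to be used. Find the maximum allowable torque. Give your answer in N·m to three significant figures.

τ_allow = 129/2.4 = 53.75 MPa.
For a solid shaft T_allow = τ_allow·πd³/16; πd³/16 = π×115³/16 = 298600 mm³.
T_allow = 53.75×298600 = 1.605×10^7 N·mm = 16050 N·m.

T_allow = 16100 N·m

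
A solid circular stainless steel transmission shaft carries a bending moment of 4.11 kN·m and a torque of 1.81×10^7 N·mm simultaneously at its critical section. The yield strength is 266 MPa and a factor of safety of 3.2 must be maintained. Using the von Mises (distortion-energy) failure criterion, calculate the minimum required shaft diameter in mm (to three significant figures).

σ_allow = σ_y/n = 266/3.2 = 83.12 MPa.
For a solid shaft σ_b = 32M/(πd³) and τ = 16T/(πd³), so the von Mises stress is σ' = (16/πd³)·√(4M²+3T²).
√(4M²+3T²) = √(4×(4.110×10^6)² + 3×(1.810×10^7)²) = 3.241×10^7 N·mm.
d³ = 16×3.241×10^7/(π×83.12) = 1.986×10^6 mm³.
d = 125.7 mm.

d = 126 mm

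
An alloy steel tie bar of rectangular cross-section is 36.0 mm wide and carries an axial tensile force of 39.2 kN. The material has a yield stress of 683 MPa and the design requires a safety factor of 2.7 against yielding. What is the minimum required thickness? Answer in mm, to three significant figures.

t = 4.30 mm

σ_allow = 683/2.7 = 253.0 MPa.
Required area A = F/σ_allow = 39200/253.0 = 155.0 mm².
t = A/w = 155.0/36.0 = 4.305 mm.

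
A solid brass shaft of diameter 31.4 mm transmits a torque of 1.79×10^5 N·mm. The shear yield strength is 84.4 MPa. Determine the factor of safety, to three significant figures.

τ = 16T/(πd³) = 16×179000/(π×31.4³) = 29.45 MPa.
n = τ_limit/τ = 84.4/29.45 = 2.866.

n = 2.87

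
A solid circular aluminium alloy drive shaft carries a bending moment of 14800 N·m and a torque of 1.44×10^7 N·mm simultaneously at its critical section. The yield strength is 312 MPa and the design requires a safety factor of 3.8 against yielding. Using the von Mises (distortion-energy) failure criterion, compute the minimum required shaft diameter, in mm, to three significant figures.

σ_allow = σ_y/n = 312/3.8 = 82.11 MPa.
For a solid shaft σ_b = 32M/(πd³) and τ = 16T/(πd³), so the von Mises stress is σ' = (16/πd³)·√(4M²+3T²).
√(4M²+3T²) = √(4×(1.480×10^7)² + 3×(1.440×10^7)²) = 3.871×10^7 N·mm.
d³ = 16×3.871×10^7/(π×82.11) = 2.401×10^6 mm³.
d = 133.9 mm.

d = 134 mm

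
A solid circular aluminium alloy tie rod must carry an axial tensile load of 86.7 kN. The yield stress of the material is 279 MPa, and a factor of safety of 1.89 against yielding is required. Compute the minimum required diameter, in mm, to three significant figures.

Allowable stress σ_allow = 279/1.89 = 147.6 MPa.
Required area A = F/σ_allow = 86700/147.6 = 587.3 mm².
A = πd²/4 → d = √(4A/π) = 27.35 mm.

d = 27.3 mm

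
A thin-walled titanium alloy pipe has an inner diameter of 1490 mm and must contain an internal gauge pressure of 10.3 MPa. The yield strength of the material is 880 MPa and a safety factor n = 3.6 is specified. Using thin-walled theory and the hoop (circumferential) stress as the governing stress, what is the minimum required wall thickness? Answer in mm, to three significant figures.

t = 31.4 mm

σ_allow = 880/3.6 = 244.4 MPa.
Hoop stress σ_h = pD/(2t), so t = pD/(2σ_allow) = 10.3×1490/(2×244.4) = 31.39 mm.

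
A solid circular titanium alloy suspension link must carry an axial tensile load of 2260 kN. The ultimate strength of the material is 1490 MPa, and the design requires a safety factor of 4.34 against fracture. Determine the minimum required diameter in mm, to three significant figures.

d = 91.6 mm

Allowable stress σ_allow = 1490/4.34 = 343.3 MPa.
Required area A = F/σ_allow = 2260000/343.3 = 6583 mm².
A = πd²/4 → d = √(4A/π) = 91.55 mm.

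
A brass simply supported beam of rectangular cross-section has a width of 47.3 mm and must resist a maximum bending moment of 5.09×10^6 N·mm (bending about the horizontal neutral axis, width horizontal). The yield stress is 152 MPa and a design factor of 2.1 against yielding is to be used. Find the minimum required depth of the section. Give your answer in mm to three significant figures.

h = 94.4 mm

σ_allow = 152/2.1 = 72.38 MPa.
For a rectangular section σ = 6M/(bh²), so h² = 6M/(b σ_allow) = 6×5090000/(47.3×72.38) = 8920 mm².
h = 94.45 mm.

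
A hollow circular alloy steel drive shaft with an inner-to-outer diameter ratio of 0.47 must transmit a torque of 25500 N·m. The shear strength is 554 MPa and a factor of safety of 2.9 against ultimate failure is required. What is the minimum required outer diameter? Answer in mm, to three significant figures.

τ_allow = 554/2.9 = 191.0 MPa.
For a hollow shaft τ = 16T/[πd_o³(1−k⁴)] with k = 0.47, so 1−k⁴ = 0.9512.
d_o³ = 16T/[π τ_allow (1−k⁴)] = 16×2.5500×10^7/(π×191.0×0.9512) = 714700 mm³.
d_o = 89.41 mm.

d_o = 89.4 mm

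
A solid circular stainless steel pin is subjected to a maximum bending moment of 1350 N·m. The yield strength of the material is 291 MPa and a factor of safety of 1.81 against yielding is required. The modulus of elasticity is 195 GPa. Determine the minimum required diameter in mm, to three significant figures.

d = 44.1 mm

σ_allow = 291/1.81 = 160.8 MPa.
For a solid circular section σ = 32M/(πd³), so d³ = 32M/(π σ_allow) = 32×1350000/(π×160.8) = 85530 mm³.
d = 44.06 mm.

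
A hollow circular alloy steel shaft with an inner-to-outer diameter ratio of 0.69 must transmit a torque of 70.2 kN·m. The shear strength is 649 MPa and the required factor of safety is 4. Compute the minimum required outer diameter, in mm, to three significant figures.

d_o = 142 mm

τ_allow = 649/4 = 162.2 MPa.
For a hollow shaft τ = 16T/[πd_o³(1−k⁴)] with k = 0.69, so 1−k⁴ = 0.7733.
d_o³ = 16T/[π τ_allow (1−k⁴)] = 16×7.0200×10^7/(π×162.2×0.7733) = 2.849×10^6 mm³.
d_o = 141.8 mm.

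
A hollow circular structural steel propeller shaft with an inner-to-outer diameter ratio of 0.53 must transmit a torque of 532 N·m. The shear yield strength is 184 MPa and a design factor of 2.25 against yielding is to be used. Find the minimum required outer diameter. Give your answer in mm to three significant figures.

τ_allow = 184/2.25 = 81.78 MPa.
For a hollow shaft τ = 16T/[πd_o³(1−k⁴)] with k = 0.53, so 1−k⁴ = 0.9211.
d_o³ = 16T/[π τ_allow (1−k⁴)] = 16×532000/(π×81.78×0.9211) = 35970 mm³.
d_o = 33.01 mm.

d_o = 33.0 mm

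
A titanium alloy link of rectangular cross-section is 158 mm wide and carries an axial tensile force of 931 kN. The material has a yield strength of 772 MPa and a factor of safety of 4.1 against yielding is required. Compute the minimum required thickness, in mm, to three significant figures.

t = 31.3 mm

σ_allow = 772/4.1 = 188.3 MPa.
Required area A = F/σ_allow = 931000/188.3 = 4944 mm².
t = A/w = 4944/158 = 31.29 mm.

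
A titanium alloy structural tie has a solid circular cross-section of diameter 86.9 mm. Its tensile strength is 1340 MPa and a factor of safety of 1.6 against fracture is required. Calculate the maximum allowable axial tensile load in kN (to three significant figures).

F_allow = 4970 kN

σ_allow = 1340/1.6 = 837.5 MPa.
A = πd²/4 = π×86.9²/4 = 5931 mm².
F_allow = σ_allow × A = 837.5×5931 = 4.967×10^6 N.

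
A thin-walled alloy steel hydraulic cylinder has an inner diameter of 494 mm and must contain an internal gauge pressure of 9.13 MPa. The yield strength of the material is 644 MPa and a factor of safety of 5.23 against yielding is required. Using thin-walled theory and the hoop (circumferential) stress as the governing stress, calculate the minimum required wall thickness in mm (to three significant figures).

t = 18.3 mm

σ_allow = 644/5.23 = 123.1 MPa.
Hoop stress σ_h = pD/(2t), so t = pD/(2σ_allow) = 9.13×494/(2×123.1) = 18.31 mm.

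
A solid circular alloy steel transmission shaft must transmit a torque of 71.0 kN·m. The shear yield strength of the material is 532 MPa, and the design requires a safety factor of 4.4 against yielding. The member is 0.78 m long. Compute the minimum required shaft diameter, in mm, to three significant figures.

d = 144 mm

Allowable shear stress τ_allow = 532/4.4 = 120.9 MPa.
For a solid shaft τ = 16T/(πd³), so d³ = 16T/(π τ_allow) = 16×7.1000×10^7/(π×120.9) = 2.991×10^6 mm³.
d = (2.991×10^6)^(1/3) = 144.1 mm.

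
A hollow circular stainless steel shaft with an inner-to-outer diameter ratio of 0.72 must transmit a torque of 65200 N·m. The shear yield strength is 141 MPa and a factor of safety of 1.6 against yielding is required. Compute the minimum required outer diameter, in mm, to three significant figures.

τ_allow = 141/1.6 = 88.12 MPa.
For a hollow shaft τ = 16T/[πd_o³(1−k⁴)] with k = 0.72, so 1−k⁴ = 0.7313.
d_o³ = 16T/[π τ_allow (1−k⁴)] = 16×6.5200×10^7/(π×88.12×0.7313) = 5.153×10^6 mm³.
d_o = 172.7 mm.

d_o = 173 mm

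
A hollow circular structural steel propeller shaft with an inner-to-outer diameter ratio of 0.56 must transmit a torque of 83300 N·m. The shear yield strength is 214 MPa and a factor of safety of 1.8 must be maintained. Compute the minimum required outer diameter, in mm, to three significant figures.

d_o = 158 mm

τ_allow = 214/1.8 = 118.9 MPa.
For a hollow shaft τ = 16T/[πd_o³(1−k⁴)] with k = 0.56, so 1−k⁴ = 0.9017.
d_o³ = 16T/[π τ_allow (1−k⁴)] = 16×8.3300×10^7/(π×118.9×0.9017) = 3.958×10^6 mm³.
d_o = 158.2 mm.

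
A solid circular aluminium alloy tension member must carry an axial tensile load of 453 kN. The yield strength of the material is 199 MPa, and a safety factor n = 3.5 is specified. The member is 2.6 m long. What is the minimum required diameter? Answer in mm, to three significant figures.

d = 101 mm

Allowable stress σ_allow = 199/3.5 = 56.86 MPa.
Required area A = F/σ_allow = 453000/56.86 = 7967 mm².
A = πd²/4 → d = √(4A/π) = 100.7 mm.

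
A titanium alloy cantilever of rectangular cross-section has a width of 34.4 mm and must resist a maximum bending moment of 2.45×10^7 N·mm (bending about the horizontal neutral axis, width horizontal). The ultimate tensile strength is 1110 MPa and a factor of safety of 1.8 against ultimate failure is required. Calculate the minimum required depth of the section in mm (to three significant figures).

h = 83.2 mm

σ_allow = 1110/1.8 = 616.7 MPa.
For a rectangular section σ = 6M/(bh²), so h² = 6M/(b σ_allow) = 6×2.4500×10^7/(34.4×616.7) = 6930 mm².
h = 83.24 mm.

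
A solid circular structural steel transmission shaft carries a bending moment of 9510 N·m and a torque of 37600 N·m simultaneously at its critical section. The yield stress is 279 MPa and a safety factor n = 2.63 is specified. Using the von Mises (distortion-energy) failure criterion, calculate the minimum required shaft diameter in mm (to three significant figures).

σ_allow = σ_y/n = 279/2.63 = 106.1 MPa.
For a solid shaft σ_b = 32M/(πd³) and τ = 16T/(πd³), so the von Mises stress is σ' = (16/πd³)·√(4M²+3T²).
√(4M²+3T²) = √(4×(9.510×10^6)² + 3×(3.760×10^7)²) = 6.785×10^7 N·mm.
d³ = 16×6.785×10^7/(π×106.1) = 3.257×10^6 mm³.
d = 148.2 mm.

d = 148 mm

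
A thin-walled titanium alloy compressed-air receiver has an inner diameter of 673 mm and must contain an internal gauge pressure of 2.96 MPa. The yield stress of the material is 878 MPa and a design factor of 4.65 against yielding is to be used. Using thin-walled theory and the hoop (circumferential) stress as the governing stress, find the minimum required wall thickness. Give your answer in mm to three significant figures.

σ_allow = 878/4.65 = 188.8 MPa.
Hoop stress σ_h = pD/(2t), so t = pD/(2σ_allow) = 2.96×673/(2×188.8) = 5.275 mm.

t = 5.28 mm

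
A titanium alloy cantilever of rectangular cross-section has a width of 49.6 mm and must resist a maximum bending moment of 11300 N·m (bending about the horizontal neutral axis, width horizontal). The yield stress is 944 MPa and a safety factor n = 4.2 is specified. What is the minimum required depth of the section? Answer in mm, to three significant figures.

σ_allow = 944/4.2 = 224.8 MPa.
For a rectangular section σ = 6M/(bh²), so h² = 6M/(b σ_allow) = 6×1.1300×10^7/(49.6×224.8) = 6082 mm².
h = 77.99 mm.

h = 78.0 mm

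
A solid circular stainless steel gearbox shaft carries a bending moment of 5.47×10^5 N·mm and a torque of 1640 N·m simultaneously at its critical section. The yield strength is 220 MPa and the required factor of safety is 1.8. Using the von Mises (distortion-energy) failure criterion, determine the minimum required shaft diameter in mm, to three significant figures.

d = 50.2 mm

σ_allow = σ_y/n = 220/1.8 = 122.2 MPa.
For a solid shaft σ_b = 32M/(πd³) and τ = 16T/(πd³), so the von Mises stress is σ' = (16/πd³)·√(4M²+3T²).
√(4M²+3T²) = √(4×(547000)² + 3×(1.640×10^6)²) = 3.044×10^6 N·mm.
d³ = 16×3.044×10^6/(π×122.2) = 126800 mm³.
d = 50.24 mm.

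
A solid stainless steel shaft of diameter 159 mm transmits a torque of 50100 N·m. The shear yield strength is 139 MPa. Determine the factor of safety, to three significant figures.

n = 2.19

τ = 16T/(πd³) = 16×5.0100×10^7/(π×159³) = 63.48 MPa.
n = τ_limit/τ = 139/63.48 = 2.190.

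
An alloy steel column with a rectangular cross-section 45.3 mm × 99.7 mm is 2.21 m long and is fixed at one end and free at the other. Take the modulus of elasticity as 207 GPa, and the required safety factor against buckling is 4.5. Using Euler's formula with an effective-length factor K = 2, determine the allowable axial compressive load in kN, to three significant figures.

Buckling occurs about the weak axis: I_min = h·b³/12 = 99.7×45.3³/12 = 772300 mm⁴ (b = 45.3 mm is the smaller dimension).
Effective length L_e = KL = 2×2.21 m = 4420 mm.
Euler critical load P_cr = π²EI/L_e² = π²×207000×772300/4420² = 80770 N.
P_allow = P_cr/n = 80770/4.5 = 17950 N.

P_allow = 17.9 kN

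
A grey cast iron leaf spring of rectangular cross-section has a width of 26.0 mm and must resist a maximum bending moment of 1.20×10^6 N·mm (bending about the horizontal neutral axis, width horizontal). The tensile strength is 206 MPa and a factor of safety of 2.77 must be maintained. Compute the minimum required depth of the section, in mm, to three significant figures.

h = 61.0 mm

σ_allow = 206/2.77 = 74.37 MPa.
For a rectangular section σ = 6M/(bh²), so h² = 6M/(b σ_allow) = 6×1200000/(26.0×74.37) = 3724 mm².
h = 61.02 mm.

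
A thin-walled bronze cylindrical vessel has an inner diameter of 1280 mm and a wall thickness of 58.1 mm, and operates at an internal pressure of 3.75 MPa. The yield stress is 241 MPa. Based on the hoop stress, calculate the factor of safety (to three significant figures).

n = 5.83

σ_h = pD/(2t) = 3.75×1280/(2×58.1) = 41.31 MPa.
n = 241/41.31 = 5.834.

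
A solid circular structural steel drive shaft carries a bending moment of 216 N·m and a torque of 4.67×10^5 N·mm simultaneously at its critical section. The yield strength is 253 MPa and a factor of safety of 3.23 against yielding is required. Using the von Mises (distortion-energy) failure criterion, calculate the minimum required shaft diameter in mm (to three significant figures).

σ_allow = σ_y/n = 253/3.23 = 78.33 MPa.
For a solid shaft σ_b = 32M/(πd³) and τ = 16T/(πd³), so the von Mises stress is σ' = (16/πd³)·√(4M²+3T²).
√(4M²+3T²) = √(4×(216000)² + 3×(467000)²) = 917000 N·mm.
d³ = 16×917000/(π×78.33) = 59620 mm³.
d = 39.07 mm.

d = 39.1 mm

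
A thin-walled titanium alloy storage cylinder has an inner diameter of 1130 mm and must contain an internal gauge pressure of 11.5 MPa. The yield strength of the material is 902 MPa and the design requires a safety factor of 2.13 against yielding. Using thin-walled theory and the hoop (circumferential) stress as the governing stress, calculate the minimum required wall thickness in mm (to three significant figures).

t = 15.3 mm

σ_allow = 902/2.13 = 423.5 MPa.
Hoop stress σ_h = pD/(2t), so t = pD/(2σ_allow) = 11.5×1130/(2×423.5) = 15.34 mm.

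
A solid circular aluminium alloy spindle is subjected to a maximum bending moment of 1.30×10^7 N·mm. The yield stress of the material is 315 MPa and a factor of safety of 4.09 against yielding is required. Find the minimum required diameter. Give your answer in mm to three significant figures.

σ_allow = 315/4.09 = 77.02 MPa.
For a solid circular section σ = 32M/(πd³), so d³ = 32M/(π σ_allow) = 32×1.3000×10^7/(π×77.02) = 1.719×10^6 mm³.
d = 119.8 mm.

d = 120 mm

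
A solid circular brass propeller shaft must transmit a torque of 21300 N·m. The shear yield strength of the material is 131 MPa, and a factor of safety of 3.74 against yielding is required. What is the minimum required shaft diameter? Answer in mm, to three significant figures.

Allowable shear stress τ_allow = 131/3.74 = 35.03 MPa.
For a solid shaft τ = 16T/(πd³), so d³ = 16T/(π τ_allow) = 16×2.1300×10^7/(π×35.03) = 3.097×10^6 mm³.
d = (3.097×10^6)^(1/3) = 145.8 mm.

d = 146 mm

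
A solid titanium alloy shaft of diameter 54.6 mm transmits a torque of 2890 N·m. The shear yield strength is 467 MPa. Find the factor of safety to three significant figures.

n = 5.16

τ = 16T/(πd³) = 16×2890000/(π×54.6³) = 90.43 MPa.
n = τ_limit/τ = 467/90.43 = 5.164.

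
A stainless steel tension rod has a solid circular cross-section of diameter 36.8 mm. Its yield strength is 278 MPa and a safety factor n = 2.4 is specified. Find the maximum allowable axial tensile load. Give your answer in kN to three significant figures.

σ_allow = 278/2.4 = 115.8 MPa.
A = πd²/4 = π×36.8²/4 = 1064 mm².
F_allow = σ_allow × A = 115.8×1064 = 123200 N.

F_allow = 123 kN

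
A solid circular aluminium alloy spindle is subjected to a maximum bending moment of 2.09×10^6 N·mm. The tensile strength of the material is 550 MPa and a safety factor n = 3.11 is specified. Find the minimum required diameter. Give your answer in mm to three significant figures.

σ_allow = 550/3.11 = 176.8 MPa.
For a solid circular section σ = 32M/(πd³), so d³ = 32M/(π σ_allow) = 32×2090000/(π×176.8) = 120400 mm³.
d = 49.38 mm.

d = 49.4 mm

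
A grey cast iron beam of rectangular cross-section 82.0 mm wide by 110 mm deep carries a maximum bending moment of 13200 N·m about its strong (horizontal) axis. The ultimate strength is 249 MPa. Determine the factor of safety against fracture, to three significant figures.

Section modulus S = bh²/6 = 82.0×110²/6 = 165400 mm³.
σ = M/S = 1.3200×10^7/165400 = 79.82 MPa.
n = 249/79.82 = 3.119.

n = 3.12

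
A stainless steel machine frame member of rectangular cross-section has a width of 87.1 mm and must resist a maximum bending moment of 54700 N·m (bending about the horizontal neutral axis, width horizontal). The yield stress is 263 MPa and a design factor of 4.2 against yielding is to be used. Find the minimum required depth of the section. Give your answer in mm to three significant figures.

σ_allow = 263/4.2 = 62.62 MPa.
For a rectangular section σ = 6M/(bh²), so h² = 6M/(b σ_allow) = 6×5.4700×10^7/(87.1×62.62) = 60170 mm².
h = 245.3 mm.

h = 245 mm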